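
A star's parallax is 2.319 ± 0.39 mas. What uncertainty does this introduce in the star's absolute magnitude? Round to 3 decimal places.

M = m − 5 log₁₀ d + 5 = m + 5 log₁₀ p + 5, so ∂M/∂p = 5/(p ln 10).
σ_M = (5/ln 10) · (σ_p/p) = 2.1715 × 0.39/2.319 = 2.1715 × 0.16818 = 0.3652.

σ_M = 0.365 mag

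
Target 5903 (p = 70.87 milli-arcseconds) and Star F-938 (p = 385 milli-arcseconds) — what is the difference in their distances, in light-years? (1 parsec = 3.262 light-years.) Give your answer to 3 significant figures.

d_A = 1/0.07087″ = 14.11 pc; d_B = 1/0.3850″ = 2.5974 pc.
|d_B − d_A| = |2.5974 − 14.11| = 11.513 pc = 11.513 × 3.262 ly = 37.555 ly.

37.6 ly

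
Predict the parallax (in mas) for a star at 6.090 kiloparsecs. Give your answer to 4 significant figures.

d = 6.090 kpc = 6090 pc.
p = 1/d = 1/6090 = 0.0001642 arcsec.
= 0.0001642 × 1000 = 0.1642 mas.

0.1642 mas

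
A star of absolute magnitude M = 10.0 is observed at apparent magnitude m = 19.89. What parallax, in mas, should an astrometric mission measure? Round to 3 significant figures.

1.05 mas

m − M = 19.89 − 10.0 = 9.89.
d = 10^((m−M)/5 + 1) = 10^2.978 = 950.6 pc.
p = 1/d = 1/950.6 = 0.001052 arcsec = 1.052 mas.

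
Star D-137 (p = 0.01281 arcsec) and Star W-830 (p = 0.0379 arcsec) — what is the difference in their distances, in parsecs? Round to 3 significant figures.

d_A = 1/0.01281″ = 78.064 pc; d_B = 1/0.03790″ = 26.385 pc.
|d_B − d_A| = |26.385 − 78.064| = 51.679 pc.

51.7 pc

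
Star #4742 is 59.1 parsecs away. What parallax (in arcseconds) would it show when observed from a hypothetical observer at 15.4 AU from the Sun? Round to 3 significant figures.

0.261 arcsec

p (arcsec) = B (AU) / d (pc).
p = 15.4 / 59.1 = 0.26058 arcsec.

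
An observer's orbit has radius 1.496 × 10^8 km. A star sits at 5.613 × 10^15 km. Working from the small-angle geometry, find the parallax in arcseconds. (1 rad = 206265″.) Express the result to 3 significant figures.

0.00550 arcsec

θ ≈ B/d = (1.496 × 10^8) / (5.613 × 10^15) = 2.6652 × 10^-8 rad.
In arcseconds: 2.6652 × 10^-8 × 206265 = 0.0054974″.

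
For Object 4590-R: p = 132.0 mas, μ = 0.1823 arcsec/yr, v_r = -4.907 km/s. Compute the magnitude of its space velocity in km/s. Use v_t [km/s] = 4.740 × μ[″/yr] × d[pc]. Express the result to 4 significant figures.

d = 1/p = 1/0.1320″ = 7.5758 pc.
v_t = 4.740 μ d = 4.740 × 0.1823 × 7.5758 = 6.5463 km/s.
v = √(v_r² + v_t²) = √((-4.907)² + 6.5463²) = √66.9327 = 8.1812 km/s.

8.181 km/s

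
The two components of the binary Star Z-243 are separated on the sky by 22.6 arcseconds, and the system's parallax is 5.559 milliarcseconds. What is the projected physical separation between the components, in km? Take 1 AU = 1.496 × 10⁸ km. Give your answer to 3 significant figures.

6.08 × 10^11 km

d = 1/p = 1/0.005559″ = 179.89 pc.
At distance d (pc), an angle of θ arcsec spans θ·d AU: s = 22.6 × 179.89 = 4065.5 AU.
= 4065.5 × 1.496 × 10⁸ km = 6.0820 × 10^11 km.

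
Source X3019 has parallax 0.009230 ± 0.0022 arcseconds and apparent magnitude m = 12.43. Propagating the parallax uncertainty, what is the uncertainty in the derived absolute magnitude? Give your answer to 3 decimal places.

σ_M = 0.518 mag

M = m − 5 log₁₀ d + 5 = m + 5 log₁₀ p + 5, so ∂M/∂p = 5/(p ln 10).
σ_M = (5/ln 10) · (σ_p/p) = 2.1715 × 0.0022/0.009230 = 2.1715 × 0.23835 = 0.51758.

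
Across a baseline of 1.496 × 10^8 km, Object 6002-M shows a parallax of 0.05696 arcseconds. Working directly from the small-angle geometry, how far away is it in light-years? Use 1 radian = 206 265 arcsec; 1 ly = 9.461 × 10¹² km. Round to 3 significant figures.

57.3 ly

θ = 0.05696″ = 0.05696/206265 = 2.7615 × 10^-7 rad.
d = B/θ = (1.496 × 10^8) / (2.7615 × 10^-7) = 5.4173 × 10^14 km = (5.4173 × 10^14) / (9.461 × 10^12) ly = 57.259 ly.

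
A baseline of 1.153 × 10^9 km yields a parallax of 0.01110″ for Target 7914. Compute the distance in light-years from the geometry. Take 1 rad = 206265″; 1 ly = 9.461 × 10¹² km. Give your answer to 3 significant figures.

2260 ly

θ = 0.01110″ = 0.01110/206265 = 5.3814 × 10^-8 rad.
d = B/θ = (1.153 × 10^9) / (5.3814 × 10^-8) = 2.1426 × 10^16 km = (2.1426 × 10^16) / (9.461 × 10^12) ly = 2264.7 ly.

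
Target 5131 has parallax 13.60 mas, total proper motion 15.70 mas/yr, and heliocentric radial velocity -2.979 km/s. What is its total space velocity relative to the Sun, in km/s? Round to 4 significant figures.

6.230 km/s

d = 1/p = 1/0.01360″ = 73.529 pc.
μ = 15.70 mas/yr = 0.01570 ″/yr.
v_t = 4.740 μ d = 4.740 × 0.01570 × 73.529 = 5.4719 km/s.
v = √(v_r² + v_t²) = √((-2.979)² + 5.4719²) = √38.8161 = 6.2303 km/s.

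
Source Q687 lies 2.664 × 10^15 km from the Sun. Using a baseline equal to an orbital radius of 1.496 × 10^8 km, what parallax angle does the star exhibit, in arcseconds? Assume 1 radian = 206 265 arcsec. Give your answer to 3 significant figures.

θ ≈ B/d = (1.496 × 10^8) / (2.664 × 10^15) = 5.6156 × 10^-8 rad.
In arcseconds: 5.6156 × 10^-8 × 206265 = 0.011583″.

0.0116 arcsec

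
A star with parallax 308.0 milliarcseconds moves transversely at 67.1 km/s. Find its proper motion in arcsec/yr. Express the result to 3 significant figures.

d = 1/p = 1/0.3080″ = 3.2468 pc.
μ = v_t / (4.74 d) = 67.1 / (4.74 × 3.2468) = 67.1 / 15.39 = 4.36 ″/yr.

4.36 arcsec/yr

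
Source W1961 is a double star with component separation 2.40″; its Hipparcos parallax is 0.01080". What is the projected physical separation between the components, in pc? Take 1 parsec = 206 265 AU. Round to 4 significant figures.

0.001077 pc

d = 1/p = 1/0.01080″ = 92.593 pc.
At distance d (pc), an angle of θ arcsec spans θ·d AU: s = 2.40 × 92.593 = 222.22 AU.
= 222.22 / 206265 = 0.0010774 pc.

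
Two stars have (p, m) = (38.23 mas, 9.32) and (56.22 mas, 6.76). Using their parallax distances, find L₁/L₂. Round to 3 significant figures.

d₁ = 1/p₁ = 1/0.03823″ = 26.157 pc; d₂ = 1/p₂ = 1/0.05622″ = 17.787 pc.
M₁ = m₁ − 5 log₁₀ d₁ + 5 = 9.32 − 7.0879 + 5 = 7.2321.
M₂ = 6.76 − 6.2505 + 5 = 5.5095.
L₁/L₂ = 10^(0.4(M₂ − M₁)) = 10^(0.4 × (-1.7226)) = 10^(-0.68904) = 0.20463.

L₁/L₂ = 0.205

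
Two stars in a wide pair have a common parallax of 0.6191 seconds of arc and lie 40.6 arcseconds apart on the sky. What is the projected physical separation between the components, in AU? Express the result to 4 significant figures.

d = 1/p = 1/0.6191″ = 1.6152 pc.
At distance d (pc), an angle of θ arcsec spans θ·d AU: s = 40.6 × 1.6152 = 65.577 AU.

65.58 AU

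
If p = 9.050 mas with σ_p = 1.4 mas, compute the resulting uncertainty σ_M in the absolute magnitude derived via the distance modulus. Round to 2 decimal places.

M = m − 5 log₁₀ d + 5 = m + 5 log₁₀ p + 5, so ∂M/∂p = 5/(p ln 10).
σ_M = (5/ln 10) · (σ_p/p) = 2.1715 × 1.4/9.050 = 2.1715 × 0.1547 = 0.33593.

σ_M = 0.34 mag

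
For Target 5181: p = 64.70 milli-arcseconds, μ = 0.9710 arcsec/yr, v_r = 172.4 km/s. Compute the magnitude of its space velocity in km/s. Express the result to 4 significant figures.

186.5 km/s

d = 1/p = 1/0.06470″ = 15.456 pc.
v_t = 4.740 μ d = 4.740 × 0.9710 × 15.456 = 71.137 km/s.
v = √(v_r² + v_t²) = √(172.4² + 71.137²) = √34782.2 = 186.5 km/s.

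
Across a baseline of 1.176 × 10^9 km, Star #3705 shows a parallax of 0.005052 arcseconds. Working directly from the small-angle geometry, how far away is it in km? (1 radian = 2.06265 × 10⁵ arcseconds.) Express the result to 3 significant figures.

4.80 × 10^16 km

θ = 0.005052″ = 0.005052/206265 = 2.4493 × 10^-8 rad.
d = B/θ = (1.176 × 10^9) / (2.4493 × 10^-8) = 4.8014 × 10^16 km.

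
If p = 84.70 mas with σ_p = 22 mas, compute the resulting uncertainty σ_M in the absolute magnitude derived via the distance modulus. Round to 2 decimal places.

σ_M = 0.56 mag

M = m − 5 log₁₀ d + 5 = m + 5 log₁₀ p + 5, so ∂M/∂p = 5/(p ln 10).
σ_M = (5/ln 10) · (σ_p/p) = 2.1715 × 22/84.70 = 2.1715 × 0.25974 = 0.56403.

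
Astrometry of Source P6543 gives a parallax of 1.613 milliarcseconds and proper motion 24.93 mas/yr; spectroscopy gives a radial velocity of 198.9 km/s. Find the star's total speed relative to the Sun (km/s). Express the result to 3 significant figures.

212 km/s

d = 1/p = 1/0.001613″ = 619.96 pc.
μ = 24.93 mas/yr = 0.02493 ″/yr.
v_t = 4.740 μ d = 4.740 × 0.02493 × 619.96 = 73.26 km/s.
v = √(v_r² + v_t²) = √(198.9² + 73.26²) = √44928.2 = 211.96 km/s.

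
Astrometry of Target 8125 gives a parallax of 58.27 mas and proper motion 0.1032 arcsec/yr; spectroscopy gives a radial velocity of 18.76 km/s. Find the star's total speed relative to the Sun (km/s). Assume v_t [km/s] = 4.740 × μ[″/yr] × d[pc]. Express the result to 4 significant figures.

d = 1/p = 1/0.05827″ = 17.161 pc.
v_t = 4.740 μ d = 4.740 × 0.1032 × 17.161 = 8.3946 km/s.
v = √(v_r² + v_t²) = √(18.76² + 8.3946²) = √422.407 = 20.553 km/s.

20.55 km/s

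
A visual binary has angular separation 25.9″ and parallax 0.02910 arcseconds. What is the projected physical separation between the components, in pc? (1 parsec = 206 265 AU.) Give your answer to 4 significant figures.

0.004315 pc

d = 1/p = 1/0.02910″ = 34.364 pc.
At distance d (pc), an angle of θ arcsec spans θ·d AU: s = 25.9 × 34.364 = 890.03 AU.
= 890.03 / 206265 = 0.0043150 pc.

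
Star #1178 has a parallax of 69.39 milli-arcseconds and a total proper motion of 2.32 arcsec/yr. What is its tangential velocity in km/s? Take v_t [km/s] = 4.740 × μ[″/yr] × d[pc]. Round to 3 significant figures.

d = 1/p = 1/0.06939″ = 14.411 pc.
v_t = 4.74 × μ × d = 4.74 × 2.32 × 14.411 = 158.47 km/s.

158 km/s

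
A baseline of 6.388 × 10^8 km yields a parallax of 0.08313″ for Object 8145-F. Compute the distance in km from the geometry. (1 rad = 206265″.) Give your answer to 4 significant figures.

1.585 × 10^15 km

θ = 0.08313″ = 0.08313/206265 = 4.0303 × 10^-7 rad.
d = B/θ = (6.388 × 10^8) / (4.0303 × 10^-7) = 1.5850 × 10^15 km.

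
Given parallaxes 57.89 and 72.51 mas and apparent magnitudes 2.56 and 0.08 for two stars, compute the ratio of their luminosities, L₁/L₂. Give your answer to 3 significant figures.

d₁ = 1/p₁ = 1/0.05789″ = 17.274 pc; d₂ = 1/p₂ = 1/0.07251″ = 13.791 pc.
M₁ = m₁ − 5 log₁₀ d₁ + 5 = 2.56 − 6.1870 + 5 = 1.3730.
M₂ = 0.08 − 5.6980 + 5 = -0.6180.
L₁/L₂ = 10^(0.4(M₂ − M₁)) = 10^(0.4 × (-1.9910)) = 10^(-0.79640) = 0.15981.

L₁/L₂ = 0.160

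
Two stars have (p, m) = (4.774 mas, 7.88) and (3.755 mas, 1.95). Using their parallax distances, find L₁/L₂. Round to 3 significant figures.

d₁ = 1/p₁ = 1/0.004774″ = 209.47 pc; d₂ = 1/p₂ = 1/0.003755″ = 266.31 pc.
M₁ = m₁ − 5 log₁₀ d₁ + 5 = 7.88 − 11.6056 + 5 = 1.2744.
M₂ = 1.95 − 12.1269 + 5 = -5.1769.
L₁/L₂ = 10^(0.4(M₂ − M₁)) = 10^(0.4 × (-6.4513)) = 10^(-2.58052) = 0.0026271.

L₁/L₂ = 0.00263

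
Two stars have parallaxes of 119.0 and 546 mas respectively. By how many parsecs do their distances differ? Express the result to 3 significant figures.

6.57 pc

d_A = 1/0.1190″ = 8.4034 pc; d_B = 1/0.5460″ = 1.8315 pc.
|d_B − d_A| = |1.8315 − 8.4034| = 6.5719 pc.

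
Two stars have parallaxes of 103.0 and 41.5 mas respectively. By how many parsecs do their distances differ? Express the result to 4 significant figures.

d_A = 1/0.1030″ = 9.7087 pc; d_B = 1/0.04150″ = 24.096 pc.
|d_B − d_A| = |24.096 − 9.7087| = 14.387 pc.

14.39 pc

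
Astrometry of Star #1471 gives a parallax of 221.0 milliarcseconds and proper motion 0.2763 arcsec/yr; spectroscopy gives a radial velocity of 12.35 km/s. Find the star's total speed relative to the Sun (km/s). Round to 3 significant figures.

13.7 km/s

d = 1/p = 1/0.2210″ = 4.5249 pc.
v_t = 4.740 μ d = 4.740 × 0.2763 × 4.5249 = 5.9261 km/s.
v = √(v_r² + v_t²) = √(12.35² + 5.9261²) = √187.641 = 13.698 km/s.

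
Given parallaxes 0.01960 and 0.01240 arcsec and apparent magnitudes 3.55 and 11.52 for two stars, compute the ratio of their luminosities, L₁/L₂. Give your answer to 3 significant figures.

L₁/L₂ = 617

d₁ = 1/p₁ = 1/0.01960″ = 51.02 pc; d₂ = 1/p₂ = 1/0.01240″ = 80.645 pc.
M₁ = m₁ − 5 log₁₀ d₁ + 5 = 3.55 − 8.5387 + 5 = 0.0113.
M₂ = 11.52 − 9.5329 + 5 = 6.9871.
L₁/L₂ = 10^(0.4(M₂ − M₁)) = 10^(0.4 × 6.9758) = 10^2.79032 = 617.05.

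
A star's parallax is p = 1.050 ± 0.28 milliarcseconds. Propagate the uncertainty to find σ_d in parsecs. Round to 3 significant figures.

d = 1/p, so σ_d = σ_p / p².
σ_d = 0.000280 / (0.001050)² = 0.000280 / 0.0000011025 = 253.97 pc.

254 pc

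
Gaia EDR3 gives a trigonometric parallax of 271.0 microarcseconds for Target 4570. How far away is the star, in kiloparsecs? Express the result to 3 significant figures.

3.69 kpc

p = 271.0 microarcseconds = 0.0002710 arcsec.
d = 1/p = 1/0.0002710 = 3690 pc.
= 3.69 kpc.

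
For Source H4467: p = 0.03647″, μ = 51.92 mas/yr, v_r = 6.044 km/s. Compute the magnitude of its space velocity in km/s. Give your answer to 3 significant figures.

9.06 km/s

d = 1/p = 1/0.03647″ = 27.42 pc.
μ = 51.92 mas/yr = 0.05192 ″/yr.
v_t = 4.740 μ d = 4.740 × 0.05192 × 27.42 = 6.7481 km/s.
v = √(v_r² + v_t²) = √(6.044² + 6.7481²) = √82.0668 = 9.0591 km/s.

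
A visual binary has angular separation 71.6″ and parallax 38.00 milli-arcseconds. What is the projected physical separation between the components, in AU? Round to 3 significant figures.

d = 1/p = 1/0.03800″ = 26.316 pc.
At distance d (pc), an angle of θ arcsec spans θ·d AU: s = 71.6 × 26.316 = 1884.2 AU.

1880 AU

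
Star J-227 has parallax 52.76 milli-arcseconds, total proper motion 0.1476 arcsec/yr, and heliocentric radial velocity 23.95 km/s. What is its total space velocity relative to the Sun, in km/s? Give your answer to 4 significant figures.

27.38 km/s

d = 1/p = 1/0.05276″ = 18.954 pc.
v_t = 4.740 μ d = 4.740 × 0.1476 × 18.954 = 13.261 km/s.
v = √(v_r² + v_t²) = √(23.95² + 13.261²) = √749.457 = 27.376 km/s.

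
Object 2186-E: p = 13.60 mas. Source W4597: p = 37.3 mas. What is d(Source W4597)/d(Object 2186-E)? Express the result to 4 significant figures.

Since d = 1/p, d_B/d_A = p_A/p_B.
= 13.60 / 37.3 = 0.36461.

0.3646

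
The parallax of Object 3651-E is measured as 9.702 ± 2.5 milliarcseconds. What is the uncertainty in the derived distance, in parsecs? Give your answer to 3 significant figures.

26.6 pc

d = 1/p, so σ_d = σ_p / p².
σ_d = 0.00250 / (0.009702)² = 0.00250 / 0.000094129 = 26.559 pc.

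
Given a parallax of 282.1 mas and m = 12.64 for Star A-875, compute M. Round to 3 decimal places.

d = 1/p = 1/0.2821″ = 3.5448 pc.
m − M = 5 log₁₀(3.5448) − 5 = 2.7480 − 5 = -2.2520.
M = m − (m − M) = 12.64 − (-2.2520) = 14.892.

M = 14.892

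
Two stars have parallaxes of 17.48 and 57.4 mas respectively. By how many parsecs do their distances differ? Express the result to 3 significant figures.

d_A = 1/0.01748″ = 57.208 pc; d_B = 1/0.05740″ = 17.422 pc.
|d_B − d_A| = |17.422 − 57.208| = 39.786 pc.

39.8 pc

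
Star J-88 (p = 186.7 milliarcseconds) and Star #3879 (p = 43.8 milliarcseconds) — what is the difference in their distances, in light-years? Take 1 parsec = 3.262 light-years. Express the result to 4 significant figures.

57.00 ly

d_A = 1/0.1867″ = 5.3562 pc; d_B = 1/0.04380″ = 22.831 pc.
|d_B − d_A| = |22.831 − 5.3562| = 17.475 pc = 17.475 × 3.262 ly = 57.003 ly.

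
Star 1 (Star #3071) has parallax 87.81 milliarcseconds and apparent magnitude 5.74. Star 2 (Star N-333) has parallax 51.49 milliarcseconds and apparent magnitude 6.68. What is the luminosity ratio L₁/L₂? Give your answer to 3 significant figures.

L₁/L₂ = 0.817

d₁ = 1/p₁ = 1/0.08781″ = 11.388 pc; d₂ = 1/p₂ = 1/0.05149″ = 19.421 pc.
M₁ = m₁ − 5 log₁₀ d₁ + 5 = 5.74 − 5.2822 + 5 = 5.4578.
M₂ = 6.68 − 6.4414 + 5 = 5.2386.
L₁/L₂ = 10^(0.4(M₂ − M₁)) = 10^(0.4 × (-0.2192)) = 10^(-0.08768) = 0.81718.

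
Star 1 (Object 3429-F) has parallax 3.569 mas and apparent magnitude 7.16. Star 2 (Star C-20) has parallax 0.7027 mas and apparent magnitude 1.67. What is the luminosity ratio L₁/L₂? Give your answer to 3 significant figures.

L₁/L₂ = 0.000247

d₁ = 1/p₁ = 1/0.003569″ = 280.19 pc; d₂ = 1/p₂ = 1/0.0007027″ = 1423.1 pc.
M₁ = m₁ − 5 log₁₀ d₁ + 5 = 7.16 − 12.2373 + 5 = -0.0773.
M₂ = 1.67 − 15.7662 + 5 = -9.0962.
L₁/L₂ = 10^(0.4(M₂ − M₁)) = 10^(0.4 × (-9.0189)) = 10^(-3.60756) = 0.00024685.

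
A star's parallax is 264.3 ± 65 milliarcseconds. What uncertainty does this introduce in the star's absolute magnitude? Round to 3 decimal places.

M = m − 5 log₁₀ d + 5 = m + 5 log₁₀ p + 5, so ∂M/∂p = 5/(p ln 10).
σ_M = (5/ln 10) · (σ_p/p) = 2.1715 × 65/264.3 = 2.1715 × 0.24593 = 0.53404.

σ_M = 0.534 mag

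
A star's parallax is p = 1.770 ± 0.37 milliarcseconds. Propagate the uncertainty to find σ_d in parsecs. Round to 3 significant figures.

d = 1/p, so σ_d = σ_p / p².
σ_d = 0.000370 / (0.001770)² = 0.000370 / 0.0000031329 = 118.1 pc.

118 pc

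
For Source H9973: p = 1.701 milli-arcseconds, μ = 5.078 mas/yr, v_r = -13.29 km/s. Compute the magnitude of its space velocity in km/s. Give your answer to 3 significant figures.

19.4 km/s

d = 1/p = 1/0.001701″ = 587.89 pc.
μ = 5.078 mas/yr = 0.005078 ″/yr.
v_t = 4.740 μ d = 4.740 × 0.005078 × 587.89 = 14.15 km/s.
v = √(v_r² + v_t²) = √((-13.29)² + 14.15²) = √376.847 = 19.413 km/s.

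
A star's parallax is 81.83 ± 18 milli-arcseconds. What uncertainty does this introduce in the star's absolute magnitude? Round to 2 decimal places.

M = m − 5 log₁₀ d + 5 = m + 5 log₁₀ p + 5, so ∂M/∂p = 5/(p ln 10).
σ_M = (5/ln 10) · (σ_p/p) = 2.1715 × 18/81.83 = 2.1715 × 0.21997 = 0.47766.

σ_M = 0.48 mag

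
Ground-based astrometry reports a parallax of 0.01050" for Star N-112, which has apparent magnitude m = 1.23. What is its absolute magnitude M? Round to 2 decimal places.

d = 1/p = 1/0.01050″ = 95.238 pc.
m − M = 5 log₁₀(95.238) − 5 = 9.8941 − 5 = 4.8941.
M = m − (m − M) = 1.23 − 4.8941 = -3.66.

M = -3.66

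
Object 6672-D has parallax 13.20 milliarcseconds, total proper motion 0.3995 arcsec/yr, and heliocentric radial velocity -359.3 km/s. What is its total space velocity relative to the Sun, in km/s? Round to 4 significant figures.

d = 1/p = 1/0.01320″ = 75.758 pc.
v_t = 4.740 μ d = 4.740 × 0.3995 × 75.758 = 143.46 km/s.
v = √(v_r² + v_t²) = √((-359.3)² + 143.46²) = √149677 = 386.88 km/s.

386.9 km/s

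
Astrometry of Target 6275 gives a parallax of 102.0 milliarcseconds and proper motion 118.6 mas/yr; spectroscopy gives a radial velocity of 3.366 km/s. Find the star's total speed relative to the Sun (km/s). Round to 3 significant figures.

6.46 km/s

d = 1/p = 1/0.1020″ = 9.8039 pc.
μ = 118.6 mas/yr = 0.1186 ″/yr.
v_t = 4.740 μ d = 4.740 × 0.1186 × 9.8039 = 5.5114 km/s.
v = √(v_r² + v_t²) = √(3.366² + 5.5114²) = √41.7055 = 6.458 km/s.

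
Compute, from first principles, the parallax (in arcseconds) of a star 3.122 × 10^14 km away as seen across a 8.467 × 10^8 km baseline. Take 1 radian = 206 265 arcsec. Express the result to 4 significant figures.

0.5594 arcsec

θ ≈ B/d = (8.467 × 10^8) / (3.122 × 10^14) = 2.7120 × 10^-6 rad.
In arcseconds: 2.7120 × 10^-6 × 206265 = 0.55939″.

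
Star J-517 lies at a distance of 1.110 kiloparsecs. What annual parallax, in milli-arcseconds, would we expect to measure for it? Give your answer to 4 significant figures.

d = 1.110 kpc = 1110 pc.
p = 1/d = 1/1110 = 0.0009009 arcsec.
= 0.0009009 × 1000 = 0.9009 mas.

0.9009 mas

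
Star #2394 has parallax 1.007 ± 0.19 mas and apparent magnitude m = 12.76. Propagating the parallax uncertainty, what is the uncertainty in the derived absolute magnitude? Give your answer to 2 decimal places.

M = m − 5 log₁₀ d + 5 = m + 5 log₁₀ p + 5, so ∂M/∂p = 5/(p ln 10).
σ_M = (5/ln 10) · (σ_p/p) = 2.1715 × 0.19/1.007 = 2.1715 × 0.18868 = 0.40972.

σ_M = 0.41 mag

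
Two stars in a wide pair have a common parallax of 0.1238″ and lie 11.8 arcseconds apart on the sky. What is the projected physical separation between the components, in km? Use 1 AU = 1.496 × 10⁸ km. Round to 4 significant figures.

1.426 × 10^10 km

d = 1/p = 1/0.1238″ = 8.0775 pc.
At distance d (pc), an angle of θ arcsec spans θ·d AU: s = 11.8 × 8.0775 = 95.315 AU.
= 95.315 × 1.496 × 10⁸ km = 1.4259 × 10^10 km.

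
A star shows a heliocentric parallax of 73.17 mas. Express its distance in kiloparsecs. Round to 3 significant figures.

p = 73.17 mas = 0.07317 arcsec.
d = 1/p = 1/0.07317 = 13.667 pc.
= 0.013667 kpc.

0.0137 kpc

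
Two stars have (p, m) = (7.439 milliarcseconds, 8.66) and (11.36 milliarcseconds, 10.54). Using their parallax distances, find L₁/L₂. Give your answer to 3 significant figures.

L₁/L₂ = 13.2

d₁ = 1/p₁ = 1/0.007439″ = 134.43 pc; d₂ = 1/p₂ = 1/0.01136″ = 88.028 pc.
M₁ = m₁ − 5 log₁₀ d₁ + 5 = 8.66 − 10.6425 + 5 = 3.0175.
M₂ = 10.54 − 9.7231 + 5 = 5.8169.
L₁/L₂ = 10^(0.4(M₂ − M₁)) = 10^(0.4 × 2.7994) = 10^1.11976 = 13.175.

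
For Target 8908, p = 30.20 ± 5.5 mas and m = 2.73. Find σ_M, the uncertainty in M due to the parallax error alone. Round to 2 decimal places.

M = m − 5 log₁₀ d + 5 = m + 5 log₁₀ p + 5, so ∂M/∂p = 5/(p ln 10).
σ_M = (5/ln 10) · (σ_p/p) = 2.1715 × 5.5/30.20 = 2.1715 × 0.18212 = 0.39547.

σ_M = 0.40 mag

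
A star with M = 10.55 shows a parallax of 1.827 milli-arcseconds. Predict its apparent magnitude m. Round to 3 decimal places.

d = 1/p = 1/0.001827″ = 547.35 pc.
m − M = 5 log₁₀ d − 5 = 5 log₁₀(547.35) − 5 = 13.6913 − 5 = 8.6913.
m = M + (m − M) = 10.55 + 8.6913 = 19.241.

m = 19.241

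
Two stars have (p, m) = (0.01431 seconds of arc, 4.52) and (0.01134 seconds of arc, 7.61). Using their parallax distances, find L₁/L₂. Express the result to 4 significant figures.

L₁/L₂ = 10.81

d₁ = 1/p₁ = 1/0.01431″ = 69.881 pc; d₂ = 1/p₂ = 1/0.01134″ = 88.183 pc.
M₁ = m₁ − 5 log₁₀ d₁ + 5 = 4.52 − 9.2218 + 5 = 0.2982.
M₂ = 7.61 − 9.7269 + 5 = 2.8831.
L₁/L₂ = 10^(0.4(M₂ − M₁)) = 10^(0.4 × 2.5849) = 10^1.03396 = 10.813.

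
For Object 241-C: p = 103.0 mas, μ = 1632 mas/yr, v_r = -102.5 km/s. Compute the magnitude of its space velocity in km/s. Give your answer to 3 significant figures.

d = 1/p = 1/0.1030″ = 9.7087 pc.
μ = 1632 mas/yr = 1.632 ″/yr.
v_t = 4.740 μ d = 4.740 × 1.632 × 9.7087 = 75.103 km/s.
v = √(v_r² + v_t²) = √((-102.5)² + 75.103²) = √16146.7 = 127.07 km/s.

127 km/s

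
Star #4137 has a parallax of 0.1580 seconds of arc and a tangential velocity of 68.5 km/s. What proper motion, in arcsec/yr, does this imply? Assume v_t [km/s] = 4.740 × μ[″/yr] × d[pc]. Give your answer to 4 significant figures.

d = 1/p = 1/0.1580″ = 6.3291 pc.
μ = v_t / (4.74 d) = 68.5 / (4.74 × 6.3291) = 68.5 / 30 = 2.2833 ″/yr.

2.283 arcsec/yr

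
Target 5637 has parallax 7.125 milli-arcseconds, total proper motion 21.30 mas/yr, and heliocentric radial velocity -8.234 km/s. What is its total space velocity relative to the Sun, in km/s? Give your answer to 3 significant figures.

16.4 km/s

d = 1/p = 1/0.007125″ = 140.35 pc.
μ = 21.30 mas/yr = 0.02130 ″/yr.
v_t = 4.740 μ d = 4.740 × 0.02130 × 140.35 = 14.17 km/s.
v = √(v_r² + v_t²) = √((-8.234)² + 14.17²) = √268.588 = 16.389 km/s.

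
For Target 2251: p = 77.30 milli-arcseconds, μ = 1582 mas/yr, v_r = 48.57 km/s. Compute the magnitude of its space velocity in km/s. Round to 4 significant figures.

108.5 km/s

d = 1/p = 1/0.07730″ = 12.937 pc.
μ = 1582 mas/yr = 1.582 ″/yr.
v_t = 4.740 μ d = 4.740 × 1.582 × 12.937 = 97.01 km/s.
v = √(v_r² + v_t²) = √(48.57² + 97.01²) = √11770 = 108.49 km/s.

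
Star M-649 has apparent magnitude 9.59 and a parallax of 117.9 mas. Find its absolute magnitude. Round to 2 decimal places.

d = 1/p = 1/0.1179″ = 8.4818 pc.
m − M = 5 log₁₀(8.4818) − 5 = 4.6424 − 5 = -0.3576.
M = m − (m − M) = 9.59 − (-0.3576) = 9.95.

M = 9.95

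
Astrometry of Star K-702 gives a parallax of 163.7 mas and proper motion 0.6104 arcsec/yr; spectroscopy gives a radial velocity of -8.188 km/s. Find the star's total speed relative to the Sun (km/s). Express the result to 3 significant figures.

19.5 km/s

d = 1/p = 1/0.1637″ = 6.1087 pc.
v_t = 4.740 μ d = 4.740 × 0.6104 × 6.1087 = 17.674 km/s.
v = √(v_r² + v_t²) = √((-8.188)² + 17.674²) = √379.414 = 19.479 km/s.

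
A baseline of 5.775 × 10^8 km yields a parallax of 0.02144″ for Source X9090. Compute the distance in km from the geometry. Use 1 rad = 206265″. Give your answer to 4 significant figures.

θ = 0.02144″ = 0.02144/206265 = 1.0394 × 10^-7 rad.
d = B/θ = (5.775 × 10^8) / (1.0394 × 10^-7) = 5.5561 × 10^15 km.

5.556 × 10^15 km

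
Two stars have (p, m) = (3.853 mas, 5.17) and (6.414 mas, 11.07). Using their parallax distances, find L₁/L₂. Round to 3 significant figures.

d₁ = 1/p₁ = 1/0.003853″ = 259.54 pc; d₂ = 1/p₂ = 1/0.006414″ = 155.91 pc.
M₁ = m₁ − 5 log₁₀ d₁ + 5 = 5.17 − 12.0710 + 5 = -1.9010.
M₂ = 11.07 − 10.9644 + 5 = 5.1056.
L₁/L₂ = 10^(0.4(M₂ − M₁)) = 10^(0.4 × 7.0066) = 10^2.80264 = 634.8.

L₁/L₂ = 635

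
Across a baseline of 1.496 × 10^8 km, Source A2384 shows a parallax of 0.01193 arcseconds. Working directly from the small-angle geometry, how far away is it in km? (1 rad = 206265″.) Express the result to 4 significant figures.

2.587 × 10^15 km

θ = 0.01193″ = 0.01193/206265 = 5.7838 × 10^-8 rad.
d = B/θ = (1.496 × 10^8) / (5.7838 × 10^-8) = 2.5865 × 10^15 km.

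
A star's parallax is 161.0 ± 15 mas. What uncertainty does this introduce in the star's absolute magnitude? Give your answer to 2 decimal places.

σ_M = 0.20 mag

M = m − 5 log₁₀ d + 5 = m + 5 log₁₀ p + 5, so ∂M/∂p = 5/(p ln 10).
σ_M = (5/ln 10) · (σ_p/p) = 2.1715 × 15/161.0 = 2.1715 × 0.093168 = 0.20231.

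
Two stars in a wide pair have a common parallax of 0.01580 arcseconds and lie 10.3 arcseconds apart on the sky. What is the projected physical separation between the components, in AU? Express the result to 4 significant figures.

651.9 AU

d = 1/p = 1/0.01580″ = 63.291 pc.
At distance d (pc), an angle of θ arcsec spans θ·d AU: s = 10.3 × 63.291 = 651.9 AU.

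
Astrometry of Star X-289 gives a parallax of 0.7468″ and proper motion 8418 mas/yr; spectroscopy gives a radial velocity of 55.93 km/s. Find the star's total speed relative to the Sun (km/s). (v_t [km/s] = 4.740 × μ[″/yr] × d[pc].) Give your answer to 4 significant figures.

d = 1/p = 1/0.7468″ = 1.339 pc.
μ = 8418 mas/yr = 8.418 ″/yr.
v_t = 4.740 μ d = 4.740 × 8.418 × 1.339 = 53.428 km/s.
v = √(v_r² + v_t²) = √(55.93² + 53.428²) = √5982.72 = 77.348 km/s.

77.35 km/s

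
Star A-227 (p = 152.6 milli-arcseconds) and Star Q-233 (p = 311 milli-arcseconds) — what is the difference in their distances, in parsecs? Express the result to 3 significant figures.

d_A = 1/0.1526″ = 6.5531 pc; d_B = 1/0.3110″ = 3.2154 pc.
|d_B − d_A| = |3.2154 − 6.5531| = 3.3377 pc.

3.34 pc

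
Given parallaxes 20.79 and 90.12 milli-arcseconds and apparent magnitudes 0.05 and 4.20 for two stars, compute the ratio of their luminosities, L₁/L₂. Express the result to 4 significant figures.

d₁ = 1/p₁ = 1/0.02079″ = 48.1 pc; d₂ = 1/p₂ = 1/0.09012″ = 11.096 pc.
M₁ = m₁ − 5 log₁₀ d₁ + 5 = 0.05 − 8.4107 + 5 = -3.3607.
M₂ = 4.20 − 5.2258 + 5 = 3.9742.
L₁/L₂ = 10^(0.4(M₂ − M₁)) = 10^(0.4 × 7.3349) = 10^2.93396 = 858.93.

L₁/L₂ = 858.9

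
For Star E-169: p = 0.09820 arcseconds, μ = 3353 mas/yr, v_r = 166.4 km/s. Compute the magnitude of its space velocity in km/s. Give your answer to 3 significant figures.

232 km/s

d = 1/p = 1/0.09820″ = 10.183 pc.
μ = 3353 mas/yr = 3.353 ″/yr.
v_t = 4.740 μ d = 4.740 × 3.353 × 10.183 = 161.84 km/s.
v = √(v_r² + v_t²) = √(166.4² + 161.84²) = √53881.1 = 232.12 km/s.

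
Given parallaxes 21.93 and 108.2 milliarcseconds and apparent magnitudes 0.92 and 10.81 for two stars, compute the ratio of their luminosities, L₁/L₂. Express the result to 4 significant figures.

L₁/L₂ = 220000

d₁ = 1/p₁ = 1/0.02193″ = 45.6 pc; d₂ = 1/p₂ = 1/0.1082″ = 9.2421 pc.
M₁ = m₁ − 5 log₁₀ d₁ + 5 = 0.92 − 8.2948 + 5 = -2.3748.
M₂ = 10.81 − 4.8289 + 5 = 10.9811.
L₁/L₂ = 10^(0.4(M₂ − M₁)) = 10^(0.4 × 13.3559) = 10^5.34236 = 2.1997 × 10^5.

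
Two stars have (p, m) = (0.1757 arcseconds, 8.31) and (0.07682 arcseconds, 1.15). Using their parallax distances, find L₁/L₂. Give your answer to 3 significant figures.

L₁/L₂ = 0.000261

d₁ = 1/p₁ = 1/0.1757″ = 5.6915 pc; d₂ = 1/p₂ = 1/0.07682″ = 13.017 pc.
M₁ = m₁ − 5 log₁₀ d₁ + 5 = 8.31 − 3.7761 + 5 = 9.5339.
M₂ = 1.15 − 5.5726 + 5 = 0.5774.
L₁/L₂ = 10^(0.4(M₂ − M₁)) = 10^(0.4 × (-8.9565)) = 10^(-3.58260) = 0.00026146.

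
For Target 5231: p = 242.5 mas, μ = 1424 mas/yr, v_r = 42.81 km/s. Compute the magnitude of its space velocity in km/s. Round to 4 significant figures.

51.06 km/s

d = 1/p = 1/0.2425″ = 4.1237 pc.
μ = 1424 mas/yr = 1.424 ″/yr.
v_t = 4.740 μ d = 4.740 × 1.424 × 4.1237 = 27.834 km/s.
v = √(v_r² + v_t²) = √(42.81² + 27.834²) = √2607.43 = 51.063 km/s.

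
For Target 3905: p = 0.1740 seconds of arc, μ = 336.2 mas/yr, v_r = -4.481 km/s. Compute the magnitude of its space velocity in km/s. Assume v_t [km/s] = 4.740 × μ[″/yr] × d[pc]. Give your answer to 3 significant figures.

d = 1/p = 1/0.1740″ = 5.7471 pc.
μ = 336.2 mas/yr = 0.3362 ″/yr.
v_t = 4.740 μ d = 4.740 × 0.3362 × 5.7471 = 9.1585 km/s.
v = √(v_r² + v_t²) = √((-4.481)² + 9.1585²) = √103.957 = 10.196 km/s.

10.2 km/s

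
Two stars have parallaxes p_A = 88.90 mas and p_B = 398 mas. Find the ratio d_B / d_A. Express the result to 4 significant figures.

Since d = 1/p, d_B/d_A = p_A/p_B.
= 88.90 / 398 = 0.22337.

0.2234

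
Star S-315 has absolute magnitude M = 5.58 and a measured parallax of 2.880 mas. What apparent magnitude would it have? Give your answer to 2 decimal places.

m = 13.28

d = 1/p = 1/0.002880″ = 347.22 pc.
m − M = 5 log₁₀ d − 5 = 5 log₁₀(347.22) − 5 = 12.7030 − 5 = 7.7030.
m = M + (m − M) = 5.58 + 7.7030 = 13.28.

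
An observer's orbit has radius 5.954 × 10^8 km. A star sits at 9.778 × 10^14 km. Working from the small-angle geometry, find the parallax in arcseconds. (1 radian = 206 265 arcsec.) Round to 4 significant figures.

0.1256 arcsec

θ ≈ B/d = (5.954 × 10^8) / (9.778 × 10^14) = 6.0892 × 10^-7 rad.
In arcseconds: 6.0892 × 10^-7 × 206265 = 0.1256″.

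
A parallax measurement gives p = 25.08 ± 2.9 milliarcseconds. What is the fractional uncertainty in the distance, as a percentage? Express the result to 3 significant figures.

11.6%

For d = 1/p, |σ_d/d| = |σ_p/p|.
σ_p/p = 2.9 / 25.08 = 0.11563 = 11.563%.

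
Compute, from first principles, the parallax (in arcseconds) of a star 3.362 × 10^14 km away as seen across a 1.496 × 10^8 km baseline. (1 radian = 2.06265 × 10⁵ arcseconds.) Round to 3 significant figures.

θ ≈ B/d = (1.496 × 10^8) / (3.362 × 10^14) = 4.4497 × 10^-7 rad.
In arcseconds: 4.4497 × 10^-7 × 206265 = 0.091782″.

0.0918 arcsec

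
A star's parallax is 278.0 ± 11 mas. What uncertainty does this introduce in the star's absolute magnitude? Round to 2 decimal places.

M = m − 5 log₁₀ d + 5 = m + 5 log₁₀ p + 5, so ∂M/∂p = 5/(p ln 10).
σ_M = (5/ln 10) · (σ_p/p) = 2.1715 × 11/278.0 = 2.1715 × 0.039568 = 0.085922.

σ_M = 0.09 mag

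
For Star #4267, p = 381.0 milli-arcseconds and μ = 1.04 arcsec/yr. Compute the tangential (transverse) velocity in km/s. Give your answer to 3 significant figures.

12.9 km/s

d = 1/p = 1/0.3810″ = 2.6247 pc.
v_t = 4.74 × μ × d = 4.74 × 1.04 × 2.6247 = 12.939 km/s.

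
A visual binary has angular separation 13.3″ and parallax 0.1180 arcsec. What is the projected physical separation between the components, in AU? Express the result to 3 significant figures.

d = 1/p = 1/0.1180″ = 8.4746 pc.
At distance d (pc), an angle of θ arcsec spans θ·d AU: s = 13.3 × 8.4746 = 112.71 AU.

113 AU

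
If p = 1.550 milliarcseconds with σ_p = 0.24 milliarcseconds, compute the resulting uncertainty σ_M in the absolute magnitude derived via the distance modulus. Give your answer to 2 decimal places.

σ_M = 0.34 mag

M = m − 5 log₁₀ d + 5 = m + 5 log₁₀ p + 5, so ∂M/∂p = 5/(p ln 10).
σ_M = (5/ln 10) · (σ_p/p) = 2.1715 × 0.24/1.550 = 2.1715 × 0.15484 = 0.33624.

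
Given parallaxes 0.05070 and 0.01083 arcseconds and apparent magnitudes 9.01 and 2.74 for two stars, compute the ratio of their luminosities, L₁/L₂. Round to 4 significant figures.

L₁/L₂ = 0.0001417

d₁ = 1/p₁ = 1/0.05070″ = 19.724 pc; d₂ = 1/p₂ = 1/0.01083″ = 92.336 pc.
M₁ = m₁ − 5 log₁₀ d₁ + 5 = 9.01 − 6.4750 + 5 = 7.5350.
M₂ = 2.74 − 9.8269 + 5 = -2.0869.
L₁/L₂ = 10^(0.4(M₂ − M₁)) = 10^(0.4 × (-9.6219)) = 10^(-3.84876) = 0.00014166.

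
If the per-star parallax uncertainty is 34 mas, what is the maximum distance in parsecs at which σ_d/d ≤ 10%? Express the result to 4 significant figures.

σ_d/d = σ_p/p, so the condition is σ_p/p ≤ 0.10, i.e. p ≥ σ_p/0.10.
p_min = 34/0.10 = 340 mas = 0.34 arcsec.
d_max = 1/p_min = 1/0.34 = 2.9412 pc.

2.941 pc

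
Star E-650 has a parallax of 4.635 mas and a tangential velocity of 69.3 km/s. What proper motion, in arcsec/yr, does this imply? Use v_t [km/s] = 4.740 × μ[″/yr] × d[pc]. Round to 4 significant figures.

d = 1/p = 1/0.004635″ = 215.75 pc.
μ = v_t / (4.74 d) = 69.3 / (4.74 × 215.75) = 69.3 / 1022.7 = 0.067762 ″/yr.

0.06776 arcsec/yr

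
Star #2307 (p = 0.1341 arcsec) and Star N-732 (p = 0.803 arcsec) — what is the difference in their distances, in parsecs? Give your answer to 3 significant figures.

6.21 pc

d_A = 1/0.1341″ = 7.4571 pc; d_B = 1/0.8030″ = 1.2453 pc.
|d_B − d_A| = |1.2453 − 7.4571| = 6.2118 pc.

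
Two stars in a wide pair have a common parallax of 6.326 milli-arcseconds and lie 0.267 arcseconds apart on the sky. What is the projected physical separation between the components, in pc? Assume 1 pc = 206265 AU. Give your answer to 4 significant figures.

d = 1/p = 1/0.006326″ = 158.08 pc.
At distance d (pc), an angle of θ arcsec spans θ·d AU: s = 0.267 × 158.08 = 42.207 AU.
= 42.207 / 206265 = 0.00020463 pc.

0.0002046 pc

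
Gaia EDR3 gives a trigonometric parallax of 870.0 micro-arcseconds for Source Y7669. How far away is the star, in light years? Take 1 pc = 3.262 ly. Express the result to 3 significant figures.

p = 870.0 micro-arcseconds = 0.0008700 arcsec.
d = 1/p = 1/0.0008700 = 1149.4 pc.
In light-years: 1149.4 × 3.262 = 3749.3 ly.

3750 light years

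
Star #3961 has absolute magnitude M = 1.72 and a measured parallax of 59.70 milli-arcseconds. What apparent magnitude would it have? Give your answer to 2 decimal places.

m = 2.84

d = 1/p = 1/0.05970″ = 16.75 pc.
m − M = 5 log₁₀ d − 5 = 5 log₁₀(16.75) − 5 = 6.1201 − 5 = 1.1201.
m = M + (m − M) = 1.72 + 1.1201 = 2.84.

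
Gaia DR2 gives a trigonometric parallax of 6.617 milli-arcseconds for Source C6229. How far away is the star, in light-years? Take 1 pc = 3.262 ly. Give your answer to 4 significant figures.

p = 6.617 milli-arcseconds = 0.006617 arcsec.
d = 1/p = 1/0.006617 = 151.13 pc.
In light-years: 151.13 × 3.262 = 492.99 ly.

493.0 light years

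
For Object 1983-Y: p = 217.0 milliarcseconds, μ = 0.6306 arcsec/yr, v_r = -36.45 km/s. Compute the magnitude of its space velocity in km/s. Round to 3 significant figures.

d = 1/p = 1/0.2170″ = 4.6083 pc.
v_t = 4.740 μ d = 4.740 × 0.6306 × 4.6083 = 13.774 km/s.
v = √(v_r² + v_t²) = √((-36.45)² + 13.774²) = √1518.33 = 38.966 km/s.

39.0 km/s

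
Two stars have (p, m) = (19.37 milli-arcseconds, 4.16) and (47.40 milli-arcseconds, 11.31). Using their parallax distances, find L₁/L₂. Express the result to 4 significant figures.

L₁/L₂ = 4338

d₁ = 1/p₁ = 1/0.01937″ = 51.626 pc; d₂ = 1/p₂ = 1/0.04740″ = 21.097 pc.
M₁ = m₁ − 5 log₁₀ d₁ + 5 = 4.16 − 8.5643 + 5 = 0.5957.
M₂ = 11.31 − 6.6211 + 5 = 9.6889.
L₁/L₂ = 10^(0.4(M₂ − M₁)) = 10^(0.4 × 9.0932) = 10^3.63728 = 4337.9.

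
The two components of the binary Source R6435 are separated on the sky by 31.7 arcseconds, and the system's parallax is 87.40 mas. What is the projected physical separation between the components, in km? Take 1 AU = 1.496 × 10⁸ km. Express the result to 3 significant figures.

d = 1/p = 1/0.08740″ = 11.442 pc.
At distance d (pc), an angle of θ arcsec spans θ·d AU: s = 31.7 × 11.442 = 362.71 AU.
= 362.71 × 1.496 × 10⁸ km = 5.4261 × 10^10 km.

5.43 × 10^10 km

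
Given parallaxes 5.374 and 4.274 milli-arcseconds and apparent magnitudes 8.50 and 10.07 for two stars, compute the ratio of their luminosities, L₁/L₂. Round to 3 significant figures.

d₁ = 1/p₁ = 1/0.005374″ = 186.08 pc; d₂ = 1/p₂ = 1/0.004274″ = 233.97 pc.
M₁ = m₁ − 5 log₁₀ d₁ + 5 = 8.50 − 11.3485 + 5 = 2.1515.
M₂ = 10.07 − 11.8458 + 5 = 3.2242.
L₁/L₂ = 10^(0.4(M₂ − M₁)) = 10^(0.4 × 1.0727) = 10^0.42908 = 2.6858.

L₁/L₂ = 2.69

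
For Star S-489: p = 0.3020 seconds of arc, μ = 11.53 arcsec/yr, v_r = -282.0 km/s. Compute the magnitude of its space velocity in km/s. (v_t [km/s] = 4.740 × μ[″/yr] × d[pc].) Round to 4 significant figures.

335.1 km/s

d = 1/p = 1/0.3020″ = 3.3113 pc.
v_t = 4.740 μ d = 4.740 × 11.53 × 3.3113 = 180.97 km/s.
v = √(v_r² + v_t²) = √((-282.0)² + 180.97²) = √112274 = 335.07 km/s.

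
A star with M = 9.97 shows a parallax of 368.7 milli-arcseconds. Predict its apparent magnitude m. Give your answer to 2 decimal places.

m = 7.14

d = 1/p = 1/0.3687″ = 2.7122 pc.
m − M = 5 log₁₀ d − 5 = 5 log₁₀(2.7122) − 5 = 2.1666 − 5 = -2.8334.
m = M + (m − M) = 9.97 + (-2.8334) = 7.14.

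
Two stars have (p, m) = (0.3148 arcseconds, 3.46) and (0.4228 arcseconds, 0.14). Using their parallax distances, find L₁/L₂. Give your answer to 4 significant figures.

d₁ = 1/p₁ = 1/0.3148″ = 3.1766 pc; d₂ = 1/p₂ = 1/0.4228″ = 2.3652 pc.
M₁ = m₁ − 5 log₁₀ d₁ + 5 = 3.46 − 2.5098 + 5 = 5.9502.
M₂ = 0.14 − 1.8693 + 5 = 3.2707.
L₁/L₂ = 10^(0.4(M₂ − M₁)) = 10^(0.4 × (-2.6795)) = 10^(-1.07180) = 0.084762.

L₁/L₂ = 0.08476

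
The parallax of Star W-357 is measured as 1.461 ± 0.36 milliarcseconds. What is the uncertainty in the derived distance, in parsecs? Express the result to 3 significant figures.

d = 1/p, so σ_d = σ_p / p².
σ_d = 0.000360 / (0.001461)² = 0.000360 / 0.0000021345 = 168.66 pc.

169 pc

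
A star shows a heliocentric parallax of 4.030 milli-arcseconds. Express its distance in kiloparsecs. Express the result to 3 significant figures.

p = 4.030 milli-arcseconds = 0.004030 arcsec.
d = 1/p = 1/0.004030 = 248.14 pc.
= 0.24814 kpc.

0.248 kpc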